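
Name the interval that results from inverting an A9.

diminished 7th

First reduce the compound augmented ninth to its simple form, an augmented second.
Interval numbers invert to sum to nine: 2 + 7 = 9, so a second inverts to a seventh.
The quality also flips — augmented becomes diminished — giving a diminished seventh.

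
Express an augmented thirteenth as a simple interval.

Each octave removed subtracts seven from the number: 13 − 7 = 6.
That makes an augmented thirteenth a compound augmented sixth — an octave plus an augmented sixth.

A6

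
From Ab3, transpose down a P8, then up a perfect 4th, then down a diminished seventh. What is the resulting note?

E2

Ab3 down a perfect octave → Ab2 (12 semitones).
Up a perfect fourth from Ab2: Db3 (5 semitones up).
Db3 down a diminished seventh → E2 (9 semitones).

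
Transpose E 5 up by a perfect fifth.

The fifth takes the letter from E up to B.
Moving 7 semitones up from E5 (the size of a perfect fifth) reaches B5.

B 5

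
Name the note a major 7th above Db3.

The seventh takes the letter from D up to C.
A major seventh is 11 semitones; 11 semitones up from Db3 gives C4.

C4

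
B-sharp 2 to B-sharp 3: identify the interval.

B to B is the same letter name, plus an octave: an octave.
Counting semitones, B#2→B#3 is 12, which is the perfect octave.

perfect 8th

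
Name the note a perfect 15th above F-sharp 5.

The letter stays F (same as the start), shifted two octaves up.
A perfect fifteenth spans 24 semitones, so from F#5 the target pitch is F#7.

F-sharp 7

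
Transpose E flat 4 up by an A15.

A fifteenth keeps the letter name E, two octaves up from E.
An augmented fifteenth spans 25 semitones, so from Eb4 the target pitch is E6.

E 6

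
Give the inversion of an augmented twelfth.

First reduce the compound augmented twelfth to its simple form, an augmented fifth.
Inverted interval numbers add to nine, so a fifth pairs with a fourth (5 + 4 = 9).
And augmented becomes diminished under inversion, so we get a diminished fourth.

diminished 4th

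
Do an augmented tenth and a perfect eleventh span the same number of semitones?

An augmented tenth spans 17 semitones, and a perfect eleventh also spans 17 semitones — they're enharmonic.

Yes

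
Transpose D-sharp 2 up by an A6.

Six letter names up from D: B.
An augmented sixth is 10 semitones; 10 semitones up from D#2 gives B##2.

B-double-sharp 2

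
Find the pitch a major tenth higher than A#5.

C##7

Three letters up from A (plus an octave) reaches C.
A major tenth spans 16 semitones, so from A#5 the target pitch is C##7.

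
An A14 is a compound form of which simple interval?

Each octave removed subtracts seven from the number: 14 − 7 = 7.
That makes an augmented fourteenth a compound augmented seventh — an octave plus an augmented seventh.

augmented seventh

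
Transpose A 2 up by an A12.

Five letters up from A (plus an octave) reaches E.
An augmented twelfth is 20 semitones; 20 semitones up from A2 gives E#4.

E sharp 4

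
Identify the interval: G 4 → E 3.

Descending from G4 to E3 is the same interval as ascending E3 to G4.
E to G spans three letter names (E-F-G), plus an octave: a tenth.
A major tenth would be 16 semitones, but E3 to G4 is 15 — one semitone narrower, making it a minor tenth.
(Equivalently, a compound minor third: a minor third plus an octave.)

m10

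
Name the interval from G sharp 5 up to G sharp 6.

P8

G to G is the same letter name, plus an octave, so the interval is some kind of octave.
The perfect octave spans 12 semitones, and G#5 to G#6 is exactly 12 semitones — so this is a perfect octave.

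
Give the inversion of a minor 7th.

Interval numbers invert to sum to nine: 7 + 2 = 9, so a seventh inverts to a second.
The quality also flips — minor becomes major — giving a major second.

major 2nd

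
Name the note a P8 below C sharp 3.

C sharp 2

For an octave the letter name doesn't change: still C, an octave down.
A perfect octave spans 12 semitones, so from C#3 the target pitch is C#2.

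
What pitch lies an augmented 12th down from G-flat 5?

Five letters down from G (plus an octave) reaches C.
An augmented twelfth spans 20 semitones, so from Gb5 the target pitch is Cbb4.

C-double-flat 4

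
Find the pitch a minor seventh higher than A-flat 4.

G-flat 5

The seventh takes the letter from A up to G.
A minor seventh spans 10 semitones, so from Ab4 the target pitch is Gb5.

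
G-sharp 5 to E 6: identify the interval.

m6

G to E spans six letter names (G-A-B-C-D-E): a sixth.
G#5 to E6 is 8 semitones, a half step short of the major sixth (9), so this is minor.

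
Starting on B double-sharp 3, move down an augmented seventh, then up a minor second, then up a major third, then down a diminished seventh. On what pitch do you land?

B##3 down an augmented seventh → C#3 (12 semitones).
A minor second up from C#3 is D3.
A major third up from D3 is F#3.
F#3 down a diminished seventh → G##2 (9 semitones).

G double-sharp 2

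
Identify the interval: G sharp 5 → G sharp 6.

G to G is the same letter name, plus an octave, so the interval is some kind of octave.
The perfect octave spans 12 semitones, and G#5 to G#6 is exactly 12 semitones — so this is a perfect octave.

P8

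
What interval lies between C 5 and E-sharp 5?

C to E spans three letter names (C-D-E), so the interval is some kind of third.
A major third would be 4 semitones; C5 to E#5 is 5, one semitone wider, so the interval is augmented.

A3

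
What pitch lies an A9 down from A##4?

Two letters down from A (plus an octave) reaches G.
An augmented ninth is 15 semitones; 15 semitones down from A##4 gives G#3.

G#3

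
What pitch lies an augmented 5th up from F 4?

Five letter names up from F: C.
An augmented fifth spans 8 semitones, so from F4 the target pitch is C#5.

C-sharp 5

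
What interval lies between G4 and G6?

perfect 15th

G to G is the same letter name, plus 2 octaves: a fifteenth.
Counting semitones, G4→G6 is 24, which is the perfect fifteenth.
(Equivalently, a compound perfect octave: a perfect octave plus an octave.)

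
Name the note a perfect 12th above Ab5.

Eb7

Five letters up from A (plus an octave) reaches E.
A perfect twelfth is 19 semitones; 19 semitones up from Ab5 gives Eb7.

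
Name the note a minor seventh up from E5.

Seven letter names up from E: D.
Moving 10 semitones up from E5 (the size of a minor seventh) reaches D6.

D6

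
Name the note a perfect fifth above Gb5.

Db6

The fifth takes the letter from G up to D.
A perfect fifth is 7 semitones; 7 semitones up from Gb5 gives Db6.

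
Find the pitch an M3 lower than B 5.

G 5

Three letter names down from B: G.
A major third is 4 semitones; 4 semitones down from B5 gives G5.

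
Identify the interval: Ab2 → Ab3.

A to A is the same letter name, plus an octave: an octave.
The perfect octave spans 12 semitones, and Ab2 to Ab3 is exactly 12 semitones — so this is a perfect octave.

perfect 8th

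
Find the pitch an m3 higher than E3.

Counting three letter names up from E lands on G.
Moving 3 semitones up from E3 (the size of a minor third) reaches G3.

G3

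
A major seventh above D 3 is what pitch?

C-sharp 4

Counting seven letter names up from D lands on C.
A major seventh spans 11 semitones, so from D3 the target pitch is C#4.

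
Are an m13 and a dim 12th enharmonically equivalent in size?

A minor thirteenth is 20 semitones but a diminished twelfth is 18 semitones — different sizes.

No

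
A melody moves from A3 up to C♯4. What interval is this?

major third

A to C spans three letter names (A-B-C) — that makes it a third of some quality.
A3 to C#4 is 4 semitones, matching the major third exactly, so the quality is major.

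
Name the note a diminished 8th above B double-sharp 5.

B sharp 6

The letter stays B (same as the start), shifted an octave up.
Moving 11 semitones up from B##5 (the size of a diminished octave) reaches B#6.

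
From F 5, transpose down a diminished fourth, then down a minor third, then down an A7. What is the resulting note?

B flat 3

Down a diminished fourth from F5: C#5 (4 semitones down).
Down a minor third from C#5: A#4 (3 semitones down).
Down an augmented seventh from A#4: Bb3 (12 semitones down).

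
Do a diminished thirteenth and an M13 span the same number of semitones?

A diminished thirteenth spans 19 semitones; a major thirteenth spans 21 semitones. They differ by 2.

No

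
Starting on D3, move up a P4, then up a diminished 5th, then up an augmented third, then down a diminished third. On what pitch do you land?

Up a perfect fourth from D3: G3 (5 semitones up).
G3 up a diminished fifth → Db4 (6 semitones).
Up an augmented third from Db4: F#4 (5 semitones up).
F#4 down a diminished third → D##4 (2 semitones).

D##4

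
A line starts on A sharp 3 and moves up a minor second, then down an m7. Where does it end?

A minor second up from A#3 is B3.
A minor seventh down from B3 is C#3.

C sharp 3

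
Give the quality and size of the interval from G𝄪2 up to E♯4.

m13

G to E spans six letter names (G-A-B-C-D-E), plus an octave, so the interval is some kind of thirteenth.
G##2 to E#4 is 20 semitones, a half step short of the major thirteenth (21), so this is minor.
(Equivalently, a compound minor sixth: a minor sixth plus an octave.)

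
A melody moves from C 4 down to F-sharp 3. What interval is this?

diminished fifth

Descending from C4 to F#3 is the same interval as ascending F#3 to C4.
F to C spans five letter names (F-G-A-B-C) — that makes it a fifth of some quality.
F#3 to C4 spans 6 semitones — one semitone narrower than the perfect fifth (7) — giving a diminished fifth.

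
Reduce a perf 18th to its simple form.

perfect fourth

Take out 2 octaves (14 from the number): 18 − 14 = 4.
That makes a perfect eighteenth a compound perfect fourth — 2 octaves plus a perfect fourth.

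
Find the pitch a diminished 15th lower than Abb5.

Ab3

For a fifteenth the letter name doesn't change: still A, two octaves down.
A diminished fifteenth is 23 semitones; 23 semitones down from Abb5 gives Ab3.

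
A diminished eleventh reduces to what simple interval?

Subtracting seven from the interval number removes an octave: 11 − 7 = 4.
That makes a diminished eleventh a compound diminished fourth — an octave plus a diminished fourth.

diminished fourth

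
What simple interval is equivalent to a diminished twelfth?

diminished fifth

Each octave removed subtracts seven from the number: 12 − 7 = 5.
Quality carries through unchanged, so the simple form is a diminished fifth.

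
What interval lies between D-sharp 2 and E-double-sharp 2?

D to E spans two letter names (D-E) — that makes it a second of some quality.
D#2 to E##2 spans 3 semitones — one semitone wider than the major second (2) — giving an augmented second.

augmented 2nd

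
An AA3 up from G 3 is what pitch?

Counting three letter names up from G lands on B.
A doubly augmented third spans 6 semitones, so from G3 the target pitch is B##3.

B-double-sharp 3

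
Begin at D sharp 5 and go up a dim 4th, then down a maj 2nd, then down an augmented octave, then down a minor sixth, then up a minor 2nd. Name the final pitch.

B double-flat 3

D#5 up a diminished fourth → G5 (4 semitones).
G5 down a major second → F5 (2 semitones).
F5 down an augmented octave → Fb4 (13 semitones).
Fb4 down a minor sixth → Ab3 (8 semitones).
Up a minor second from Ab3: Bbb3 (1 semitone up).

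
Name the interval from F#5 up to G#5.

F to G spans two letter names (F-G): a second.
F#5 to G#5 is 2 semitones, matching the major second exactly, so the quality is major.

major second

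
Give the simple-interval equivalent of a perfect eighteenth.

perfect fourth

Subtracting seven from the interval number removes an octave: 18 − 14 = 4.
So a perfect eighteenth is 2 octaves plus a perfect fourth. The quality is unchanged.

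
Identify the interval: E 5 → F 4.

major 7th

Descending from E5 to F4 is the same interval as ascending F4 to E5.
F to E spans seven letter names (F-G-A-B-C-D-E): a seventh.
Counting semitones, F4→E5 is 11, which is the major seventh.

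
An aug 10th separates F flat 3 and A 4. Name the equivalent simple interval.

augmented third

Take out an octave (7 from the number): 10 − 7 = 3.
So an augmented tenth is an octave plus an augmented third. The quality is unchanged.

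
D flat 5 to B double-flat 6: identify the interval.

minor thirteenth

D to B spans six letter names (D-E-F-G-A-B), plus an octave, so the interval is some kind of thirteenth.
Db5 to Bbb6 is 20 semitones, a half step short of the major thirteenth (21), so this is minor.
(Equivalently, a compound minor sixth: a minor sixth plus an octave.)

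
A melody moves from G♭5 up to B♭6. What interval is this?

major tenth

G to B spans three letter names (G-A-B), plus an octave: a tenth.
The major tenth spans 16 semitones, and Gb5 to Bb6 is exactly 16 semitones — so this is a major tenth.
(Equivalently, a compound major third: a major third plus an octave.)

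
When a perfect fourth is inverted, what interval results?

Inverted interval numbers add to nine, so a fourth pairs with a fifth (4 + 5 = 9).
Quality inverts too: perfect stays perfect. That makes the inversion a perfect fifth.

P5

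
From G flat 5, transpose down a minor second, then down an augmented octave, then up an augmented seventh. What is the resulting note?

E 5

Gb5 down a minor second → F5 (1 semitone).
Down an augmented octave from F5: Fb4 (13 semitones down).
Up an augmented seventh from Fb4: E5 (12 semitones up).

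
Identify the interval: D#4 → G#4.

perfect fourth

D to G spans four letter names (D-E-F-G) — that makes it a fourth of some quality.
D#4 to G#4 is 5 semitones, matching the perfect fourth exactly, so the quality is perfect.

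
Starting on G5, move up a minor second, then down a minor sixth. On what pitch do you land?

Up a minor second from G5: Ab5 (1 semitone up).
Down a minor sixth from Ab5: C5 (8 semitones down).

C5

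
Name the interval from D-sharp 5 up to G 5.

D to G spans four letter names (D-E-F-G) — that makes it a fourth of some quality.
The perfect fourth is 5 semitones; here we have 4, one semitone narrower: diminished.

diminished 4th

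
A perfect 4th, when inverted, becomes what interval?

perfect fifth

Inverted interval numbers add to nine, so a fourth pairs with a fifth (4 + 5 = 9).
And perfect stays perfect under inversion, so we get a perfect fifth.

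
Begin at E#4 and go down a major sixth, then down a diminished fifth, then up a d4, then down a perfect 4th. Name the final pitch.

E#4 down a major sixth → G#3 (9 semitones).
G#3 down a diminished fifth → C##3 (6 semitones).
Up a diminished fourth from C##3: F#3 (4 semitones up).
Down a perfect fourth from F#3: C#3 (5 semitones down).

C#3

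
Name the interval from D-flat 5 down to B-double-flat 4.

Descending from Db5 to Bbb4 is the same interval as ascending Bbb4 to Db5.
B to D spans three letter names (B-C-D) — that makes it a third of some quality.
Bbb4 to Db5 is 4 semitones, matching the major third exactly, so the quality is major.

major third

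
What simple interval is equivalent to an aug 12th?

Each octave removed subtracts seven from the number: 12 − 7 = 5.
That makes an augmented twelfth a compound augmented fifth — an octave plus an augmented fifth.

augmented 5th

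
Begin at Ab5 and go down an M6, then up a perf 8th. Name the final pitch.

Cb6

Down a major sixth from Ab5: Cb5 (9 semitones down).
A perfect octave up from Cb5 is Cb6.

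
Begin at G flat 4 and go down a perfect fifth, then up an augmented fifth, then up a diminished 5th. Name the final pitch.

Gb4 down a perfect fifth → Cb4 (7 semitones).
An augmented fifth up from Cb4 is G4.
G4 up a diminished fifth → Db5 (6 semitones).

D flat 5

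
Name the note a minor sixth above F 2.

D flat 3

The sixth takes the letter from F up to D.
A minor sixth is 8 semitones; 8 semitones up from F2 gives Db3.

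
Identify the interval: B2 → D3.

m3

B to D spans three letter names (B-C-D) — that makes it a third of some quality.
A major third would be 4 semitones, but B2 to D3 is 3 — one semitone narrower, making it a minor third.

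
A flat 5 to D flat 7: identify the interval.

A to D spans four letter names (A-B-C-D), plus an octave — that makes it an eleventh of some quality.
The perfect eleventh spans 17 semitones, and Ab5 to Db7 is exactly 17 semitones — so this is a perfect eleventh.
(Equivalently, a compound perfect fourth: a perfect fourth plus an octave.)

P11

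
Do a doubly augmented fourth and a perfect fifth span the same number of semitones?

Yes

A doubly augmented fourth spans 7 semitones, and a perfect fifth also spans 7 semitones — they're enharmonic.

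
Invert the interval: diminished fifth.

A4

Interval numbers invert to sum to nine: 5 + 4 = 9, so a fifth inverts to a fourth.
Quality inverts too: diminished becomes augmented. That makes the inversion an augmented fourth.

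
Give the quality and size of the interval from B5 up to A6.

minor 7th

B to A spans seven letter names (B-C-D-E-F-G-A): a seventh.
B5 to A6 is 10 semitones, a half step short of the major seventh (11), so this is minor.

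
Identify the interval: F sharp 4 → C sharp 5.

F to C spans five letter names (F-G-A-B-C), so the interval is some kind of fifth.
Counting semitones, F#4→C#5 is 7, which is the perfect fifth.

perfect 5th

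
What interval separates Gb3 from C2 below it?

diminished 12th

Descending from Gb3 to C2 is the same interval as ascending C2 to Gb3.
C to G spans five letter names (C-D-E-F-G), plus an octave — that makes it a twelfth of some quality.
C2 to Gb3 spans 18 semitones — one semitone narrower than the perfect twelfth (19) — giving a diminished twelfth.
(Equivalently, a compound diminished fifth: a diminished fifth plus an octave.)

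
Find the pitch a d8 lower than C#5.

C##4

The letter stays C (same as the start), shifted an octave down.
A diminished octave spans 11 semitones, so from C#5 the target pitch is C##4.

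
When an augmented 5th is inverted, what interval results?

diminished 4th

Inverted interval numbers add to nine, so a fifth pairs with a fourth (5 + 4 = 9).
The quality also flips — augmented becomes diminished — giving a diminished fourth.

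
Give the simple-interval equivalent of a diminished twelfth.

diminished fifth

Each octave removed subtracts seven from the number: 12 − 7 = 5.
That makes a diminished twelfth a compound diminished fifth — an octave plus a diminished fifth.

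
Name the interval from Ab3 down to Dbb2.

Descending from Ab3 to Dbb2 is the same interval as ascending Dbb2 to Ab3.
D to A spans five letter names (D-E-F-G-A), plus an octave — that makes it a twelfth of some quality.
The perfect twelfth is 19 semitones; here we have 20, one semitone wider: augmented.
(Equivalently, a compound augmented fifth: an augmented fifth plus an octave.)

A12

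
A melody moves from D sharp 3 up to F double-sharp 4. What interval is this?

major tenth

D to F spans three letter names (D-E-F), plus an octave — that makes it a tenth of some quality.
The major tenth spans 16 semitones, and D#3 to F##4 is exactly 16 semitones — so this is a major tenth.
(Equivalently, a compound major third: a major third plus an octave.)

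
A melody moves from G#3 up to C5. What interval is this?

G to C spans four letter names (G-A-B-C), plus an octave, so the interval is some kind of eleventh.
G#3 to C5 spans 16 semitones — one semitone narrower than the perfect eleventh (17) — giving a diminished eleventh.
(Equivalently, a compound diminished fourth: a diminished fourth plus an octave.)

diminished 11th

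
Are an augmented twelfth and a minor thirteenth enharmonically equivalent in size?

An augmented twelfth = 20 semitones = a minor thirteenth; enharmonically equal.

Yes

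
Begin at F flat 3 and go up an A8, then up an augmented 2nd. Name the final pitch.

Fb3 up an augmented octave → F4 (13 semitones).
An augmented second up from F4 is G#4.

G sharp 4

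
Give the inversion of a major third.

Inverted interval numbers add to nine, so a third pairs with a sixth (3 + 6 = 9).
And major becomes minor under inversion, so we get a minor sixth.

minor 6th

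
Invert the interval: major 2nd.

The rule of nine gives the new number: 9 − 2 = 7, so a second becomes a seventh.
The quality also flips — major becomes minor — giving a minor seventh.

minor seventh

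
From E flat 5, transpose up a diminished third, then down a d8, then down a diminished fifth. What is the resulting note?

A diminished third up from Eb5 is Gbb5.
Down a diminished octave from Gbb5: Gb4 (11 semitones down).
A diminished fifth down from Gb4 is C4.

C 4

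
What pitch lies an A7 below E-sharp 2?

The seventh takes the letter from E down to F.
An augmented seventh is 12 semitones; 12 semitones down from E#2 gives F1.

F 1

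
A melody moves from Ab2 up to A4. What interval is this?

A to A is the same letter name, plus 2 octaves: a fifteenth.
The perfect fifteenth is 24 semitones; here we have 25, one semitone wider: augmented.
(Equivalently, a compound augmented octave: an augmented octave plus an octave.)

augmented fifteenth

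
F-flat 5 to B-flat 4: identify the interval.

Descending from Fb5 to Bb4 is the same interval as ascending Bb4 to Fb5.
B to F spans five letter names (B-C-D-E-F) — that makes it a fifth of some quality.
Bb4 to Fb5 spans 6 semitones — one semitone narrower than the perfect fifth (7) — giving a diminished fifth.

diminished 5th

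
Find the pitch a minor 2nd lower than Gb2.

F2

Two letter names down from G: F.
A minor second is 1 semitone; 1 semitone down from Gb2 gives F2.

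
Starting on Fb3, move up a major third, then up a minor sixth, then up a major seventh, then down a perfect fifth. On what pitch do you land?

A major third up from Fb3 is Ab3.
A minor sixth up from Ab3 is Fb4.
Up a major seventh from Fb4: Eb5 (11 semitones up).
A perfect fifth down from Eb5 is Ab4.

Ab4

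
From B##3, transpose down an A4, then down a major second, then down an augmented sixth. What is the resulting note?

Down an augmented fourth from B##3: F##3 (6 semitones down).
F##3 down a major second → E#3 (2 semitones).
E#3 down an augmented sixth → G2 (10 semitones).

G2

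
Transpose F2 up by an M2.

G2

Counting two letter names up from F lands on G.
A major second is 2 semitones; 2 semitones up from F2 gives G2.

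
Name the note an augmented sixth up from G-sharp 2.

E-double-sharp 3

The sixth takes the letter from G up to E.
Moving 10 semitones up from G#2 (the size of an augmented sixth) reaches E##3.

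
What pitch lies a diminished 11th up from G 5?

Four letters up from G (plus an octave) reaches C.
A diminished eleventh spans 16 semitones, so from G5 the target pitch is Cb7.

C flat 7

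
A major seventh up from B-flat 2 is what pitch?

Counting seven letter names up from B lands on A.
A major seventh spans 11 semitones, so from Bb2 the target pitch is A3.

A 3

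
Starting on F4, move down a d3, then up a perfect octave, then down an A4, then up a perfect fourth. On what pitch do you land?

F4 down a diminished third → D#4 (2 semitones).
A perfect octave up from D#4 is D#5.
An augmented fourth down from D#5 is A4.
Up a perfect fourth from A4: D5 (5 semitones up).

D5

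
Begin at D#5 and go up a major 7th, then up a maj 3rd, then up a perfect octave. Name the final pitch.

D#5 up a major seventh → C##6 (11 semitones).
Up a major third from C##6: E##6 (4 semitones up).
E##6 up a perfect octave → E##7 (12 semitones).

E##7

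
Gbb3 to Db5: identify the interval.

G to D spans five letter names (G-A-B-C-D), plus an octave, so the interval is some kind of twelfth.
A perfect twelfth would be 19 semitones; Gbb3 to Db5 is 20, one semitone wider, so the interval is augmented.
(Equivalently, a compound augmented fifth: an augmented fifth plus an octave.)

augmented 12th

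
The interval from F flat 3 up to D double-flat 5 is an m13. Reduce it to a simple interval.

minor 6th

Take out an octave (7 from the number): 13 − 7 = 6.
That makes a minor thirteenth a compound minor sixth — an octave plus a minor sixth.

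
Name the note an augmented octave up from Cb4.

C5

An octave keeps the letter name C, an octave up from C.
Moving 13 semitones up from Cb4 (the size of an augmented octave) reaches C5.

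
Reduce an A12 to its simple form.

A5

Take out an octave (7 from the number): 12 − 7 = 5.
So an augmented twelfth is an octave plus an augmented fifth. The quality is unchanged.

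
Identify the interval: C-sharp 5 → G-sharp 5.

C to G spans five letter names (C-D-E-F-G) — that makes it a fifth of some quality.
C#5 to G#5 is 7 semitones, matching the perfect fifth exactly, so the quality is perfect.

P5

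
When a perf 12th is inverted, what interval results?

P4

First reduce the compound perfect twelfth to its simple form, a perfect fifth.
Inverted interval numbers add to nine, so a fifth pairs with a fourth (5 + 4 = 9).
Quality inverts too: perfect stays perfect. That makes the inversion a perfect fourth.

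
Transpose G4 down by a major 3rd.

The third takes the letter from G down to E.
A major third spans 4 semitones, so from G4 the target pitch is Eb4.

Eb4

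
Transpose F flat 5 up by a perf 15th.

F flat 7

The letter stays F (same as the start), shifted two octaves up.
A perfect fifteenth spans 24 semitones, so from Fb5 the target pitch is Fb7.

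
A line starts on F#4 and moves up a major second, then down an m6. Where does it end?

B#3

Up a major second from F#4: G#4 (2 semitones up).
A minor sixth down from G#4 is B#3.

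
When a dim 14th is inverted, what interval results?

First reduce the compound diminished fourteenth to its simple form, a diminished seventh.
The rule of nine gives the new number: 9 − 7 = 2, so a seventh becomes a second.
And diminished becomes augmented under inversion, so we get an augmented second.

A2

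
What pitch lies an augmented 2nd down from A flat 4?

G double-flat 4

Counting two letter names down from A lands on G.
An augmented second spans 3 semitones, so from Ab4 the target pitch is Gbb4.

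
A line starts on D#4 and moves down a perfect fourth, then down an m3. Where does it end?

F##3

Down a perfect fourth from D#4: A#3 (5 semitones down).
A minor third down from A#3 is F##3.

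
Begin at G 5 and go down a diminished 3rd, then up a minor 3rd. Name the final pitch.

G sharp 5

A diminished third down from G5 is E#5.
A minor third up from E#5 is G#5.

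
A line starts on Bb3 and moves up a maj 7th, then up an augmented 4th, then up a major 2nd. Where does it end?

E#5

A major seventh up from Bb3 is A4.
A4 up an augmented fourth → D#5 (6 semitones).
A major second up from D#5 is E#5.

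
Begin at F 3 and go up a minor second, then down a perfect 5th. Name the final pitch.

F3 up a minor second → Gb3 (1 semitone).
Down a perfect fifth from Gb3: Cb3 (7 semitones down).

C flat 3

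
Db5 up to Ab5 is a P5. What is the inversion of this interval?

Interval numbers invert to sum to nine: 5 + 4 = 9, so a fifth inverts to a fourth.
The quality also flips — perfect stays perfect — giving a perfect fourth.

perfect fourth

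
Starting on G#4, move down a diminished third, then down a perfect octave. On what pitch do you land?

Down a diminished third from G#4: E##4 (2 semitones down).
E##4 down a perfect octave → E##3 (12 semitones).

E##3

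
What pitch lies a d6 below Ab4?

The sixth takes the letter from A down to C.
A diminished sixth spans 7 semitones, so from Ab4 the target pitch is C#4.

C#4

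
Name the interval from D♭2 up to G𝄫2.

d4

D to G spans four letter names (D-E-F-G) — that makes it a fourth of some quality.
The perfect fourth is 5 semitones; here we have 4, one semitone narrower: diminished.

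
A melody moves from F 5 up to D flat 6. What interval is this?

F to D spans six letter names (F-G-A-B-C-D): a sixth.
At 8 semitones, F5→Db6 falls one short of a major sixth: minor.

minor sixth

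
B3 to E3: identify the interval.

P5

Descending from B3 to E3 is the same interval as ascending E3 to B3.
E to B spans five letter names (E-F-G-A-B): a fifth.
Counting semitones, E3→B3 is 7, which is the perfect fifth.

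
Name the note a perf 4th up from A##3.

Four letter names up from A: D.
A perfect fourth is 5 semitones; 5 semitones up from A##3 gives D##4.

D##4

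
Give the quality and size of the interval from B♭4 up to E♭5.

B to E spans four letter names (B-C-D-E) — that makes it a fourth of some quality.
The perfect fourth spans 5 semitones, and Bb4 to Eb5 is exactly 5 semitones — so this is a perfect fourth.

perfect fourth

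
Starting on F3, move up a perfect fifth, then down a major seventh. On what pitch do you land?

Db3

F3 up a perfect fifth → C4 (7 semitones).
C4 down a major seventh → Db3 (11 semitones).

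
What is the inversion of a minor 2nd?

Inverted interval numbers add to nine, so a second pairs with a seventh (2 + 7 = 9).
And minor becomes major under inversion, so we get a major seventh.

major 7th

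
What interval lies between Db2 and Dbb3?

D to D is the same letter name, plus an octave, so the interval is some kind of octave.
Db2 to Dbb3 spans 11 semitones — one semitone narrower than the perfect octave (12) — giving a diminished octave.

diminished octave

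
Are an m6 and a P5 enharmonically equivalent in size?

A minor sixth spans 8 semitones; a perfect fifth spans 7 semitones. They differ by 1.

No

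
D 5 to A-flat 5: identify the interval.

D to A spans five letter names (D-E-F-G-A), so the interval is some kind of fifth.
D5 to Ab5 spans 6 semitones — one semitone narrower than the perfect fifth (7) — giving a diminished fifth.

d5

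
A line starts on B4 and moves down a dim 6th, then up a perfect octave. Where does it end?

A diminished sixth down from B4 is D##4.
A perfect octave up from D##4 is D##5.

D##5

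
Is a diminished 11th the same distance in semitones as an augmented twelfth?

A diminished eleventh spans 16 semitones; an augmented twelfth spans 20 semitones. They differ by 4.

No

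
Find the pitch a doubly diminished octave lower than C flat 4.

The letter stays C (same as the start), shifted an octave down.
Moving 10 semitones down from Cb4 (the size of a doubly diminished octave) reaches C#3.

C sharp 3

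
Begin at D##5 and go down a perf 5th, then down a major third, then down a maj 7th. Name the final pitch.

F#3

A perfect fifth down from D##5 is G##4.
A major third down from G##4 is E#4.
E#4 down a major seventh → F#3 (11 semitones).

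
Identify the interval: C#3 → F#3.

perfect fourth

C to F spans four letter names (C-D-E-F) — that makes it a fourth of some quality.
Counting semitones, C#3→F#3 is 5, which is the perfect fourth.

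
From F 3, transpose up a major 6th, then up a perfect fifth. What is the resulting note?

A 4

Up a major sixth from F3: D4 (9 semitones up).
A perfect fifth up from D4 is A4.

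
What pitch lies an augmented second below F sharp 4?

E flat 4

Counting two letter names down from F lands on E.
An augmented second is 3 semitones; 3 semitones down from F#4 gives Eb4.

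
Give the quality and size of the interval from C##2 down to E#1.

Descending from C##2 to E#1 is the same interval as ascending E#1 to C##2.
E to C spans six letter names (E-F-G-A-B-C): a sixth.
The major sixth spans 9 semitones, and E#1 to C##2 is exactly 9 semitones — so this is a major sixth.

major sixth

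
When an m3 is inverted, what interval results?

Inverted interval numbers add to nine, so a third pairs with a sixth (3 + 6 = 9).
The quality also flips — minor becomes major — giving a major sixth.

major sixth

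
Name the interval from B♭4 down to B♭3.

perfect octave

Descending from Bb4 to Bb3 is the same interval as ascending Bb3 to Bb4.
B to B is the same letter name, plus an octave — that makes it an octave of some quality.
Bb3 to Bb4 is 12 semitones, matching the perfect octave exactly, so the quality is perfect.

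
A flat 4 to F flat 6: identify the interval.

A to F spans six letter names (A-B-C-D-E-F), plus an octave, so the interval is some kind of thirteenth.
At 20 semitones, Ab4→Fb6 falls one short of a major thirteenth: minor.
(Equivalently, a compound minor sixth: a minor sixth plus an octave.)

m13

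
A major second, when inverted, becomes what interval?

m7

The rule of nine gives the new number: 9 − 2 = 7, so a second becomes a seventh.
And major becomes minor under inversion, so we get a minor seventh.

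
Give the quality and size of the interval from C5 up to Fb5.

d4

C to F spans four letter names (C-D-E-F), so the interval is some kind of fourth.
C5 to Fb5 spans 4 semitones — one semitone narrower than the perfect fourth (5) — giving a diminished fourth.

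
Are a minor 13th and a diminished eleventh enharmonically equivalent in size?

No

20 semitones (minor thirteenth) vs 16 semitones (diminished eleventh): not equal.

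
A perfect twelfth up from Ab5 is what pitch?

The twelfth's letter: A up five letter names plus an octave → E.
Moving 19 semitones up from Ab5 (the size of a perfect twelfth) reaches Eb7.

Eb7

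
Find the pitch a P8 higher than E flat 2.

For an octave the letter name doesn't change: still E, an octave up.
Moving 12 semitones up from Eb2 (the size of a perfect octave) reaches Eb3.

E flat 3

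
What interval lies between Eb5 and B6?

augmented 12th

E to B spans five letter names (E-F-G-A-B), plus an octave, so the interval is some kind of twelfth.
The perfect twelfth is 19 semitones; here we have 20, one semitone wider: augmented.
(Equivalently, a compound augmented fifth: an augmented fifth plus an octave.)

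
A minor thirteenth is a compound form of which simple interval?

m6

Take out an octave (7 from the number): 13 − 7 = 6.
So a minor thirteenth is an octave plus a minor sixth. The quality is unchanged.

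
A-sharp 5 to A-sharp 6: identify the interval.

A to A is the same letter name, plus an octave, so the interval is some kind of octave.
A#5 to A#6 is 12 semitones, matching the perfect octave exactly, so the quality is perfect.

perfect 8th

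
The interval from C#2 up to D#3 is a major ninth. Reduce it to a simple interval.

M2

Take out an octave (7 from the number): 9 − 7 = 2.
So a major ninth is an octave plus a major second. The quality is unchanged.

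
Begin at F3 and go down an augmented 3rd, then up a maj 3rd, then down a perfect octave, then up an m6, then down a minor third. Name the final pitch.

Bbb2

An augmented third down from F3 is Dbb3.
A major third up from Dbb3 is Fb3.
Fb3 down a perfect octave → Fb2 (12 semitones).
A minor sixth up from Fb2 is Dbb3.
Dbb3 down a minor third → Bbb2 (3 semitones).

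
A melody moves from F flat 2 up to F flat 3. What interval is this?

F to F is the same letter name, plus an octave, so the interval is some kind of octave.
The perfect octave spans 12 semitones, and Fb2 to Fb3 is exactly 12 semitones — so this is a perfect octave.

P8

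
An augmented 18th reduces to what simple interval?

augmented 4th

Take out 2 octaves (14 from the number): 18 − 14 = 4.
So an augmented eighteenth is 2 octaves plus an augmented fourth. The quality is unchanged.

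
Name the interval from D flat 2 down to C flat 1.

major ninth

Descending from Db2 to Cb1 is the same interval as ascending Cb1 to Db2.
C to D spans two letter names (C-D), plus an octave — that makes it a ninth of some quality.
Counting semitones, Cb1→Db2 is 14, which is the major ninth.
(Equivalently, a compound major second: a major second plus an octave.)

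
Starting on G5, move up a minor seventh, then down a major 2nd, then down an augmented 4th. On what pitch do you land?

G5 up a minor seventh → F6 (10 semitones).
Down a major second from F6: Eb6 (2 semitones down).
An augmented fourth down from Eb6 is Bbb5.

Bbb5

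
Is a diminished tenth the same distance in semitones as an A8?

A diminished tenth spans 14 semitones; an augmented octave spans 13 semitones. They differ by 1.

No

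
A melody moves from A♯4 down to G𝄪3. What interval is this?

minor 9th

Descending from A#4 to G##3 is the same interval as ascending G##3 to A#4.
G to A spans two letter names (G-A), plus an octave, so the interval is some kind of ninth.
A major ninth would be 14 semitones, but G##3 to A#4 is 13 — one semitone narrower, making it a minor ninth.
(Equivalently, a compound minor second: a minor second plus an octave.)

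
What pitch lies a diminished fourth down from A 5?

E sharp 5

The fourth takes the letter from A down to E.
Moving 4 semitones down from A5 (the size of a diminished fourth) reaches E#5.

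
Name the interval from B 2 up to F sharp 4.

P12

B to F spans five letter names (B-C-D-E-F), plus an octave, so the interval is some kind of twelfth.
B2 to F#4 is 19 semitones, matching the perfect twelfth exactly, so the quality is perfect.
(Equivalently, a compound perfect fifth: a perfect fifth plus an octave.)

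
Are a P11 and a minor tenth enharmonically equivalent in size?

No

A perfect eleventh spans 17 semitones; a minor tenth spans 15 semitones. They differ by 2.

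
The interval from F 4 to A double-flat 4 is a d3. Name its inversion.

A6

Inverted interval numbers add to nine, so a third pairs with a sixth (3 + 6 = 9).
The quality also flips — diminished becomes augmented — giving an augmented sixth.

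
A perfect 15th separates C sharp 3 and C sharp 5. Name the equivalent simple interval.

P8

Each octave removed subtracts seven from the number: 15 − 7 = 8.
That makes a perfect fifteenth a compound perfect octave — an octave plus a perfect octave.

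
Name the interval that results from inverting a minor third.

major 6th

The rule of nine gives the new number: 9 − 3 = 6, so a third becomes a sixth.
The quality also flips — minor becomes major — giving a major sixth.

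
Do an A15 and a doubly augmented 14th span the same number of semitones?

An augmented fifteenth = 25 semitones = a doubly augmented fourteenth; enharmonically equal.

Yes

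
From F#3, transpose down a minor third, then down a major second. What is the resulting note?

C#3

Down a minor third from F#3: D#3 (3 semitones down).
A major second down from D#3 is C#3.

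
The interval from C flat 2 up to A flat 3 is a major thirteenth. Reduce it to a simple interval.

major sixth

Take out an octave (7 from the number): 13 − 7 = 6.
Quality carries through unchanged, so the simple form is a major sixth.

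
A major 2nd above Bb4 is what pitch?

The second takes the letter from B up to C.
A major second is 2 semitones; 2 semitones up from Bb4 gives C5.

C5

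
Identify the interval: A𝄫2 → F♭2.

Descending from Abb2 to Fb2 is the same interval as ascending Fb2 to Abb2.
F to A spans three letter names (F-G-A), so the interval is some kind of third.
A major third would be 4 semitones, but Fb2 to Abb2 is 3 — one semitone narrower, making it a minor third.

minor 3rd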